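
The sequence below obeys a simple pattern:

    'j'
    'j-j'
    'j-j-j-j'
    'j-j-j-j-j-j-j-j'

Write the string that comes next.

s(k+1) = s(k)·-·s(k) — each term doubles the last with '-' between the halves.
So the next term is two copies of j-j-j-j-j-j-j-j with '-' between the halves.

j-j-j-j-j-j-j-j-j-j-j-j-j-j-j-j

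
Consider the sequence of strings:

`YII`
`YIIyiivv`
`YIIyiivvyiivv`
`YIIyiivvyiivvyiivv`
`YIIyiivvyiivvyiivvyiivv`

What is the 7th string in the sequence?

YIIyiivvyiivvyiivvyiivvyiivvyiivv

The strings grow by a fixed suffix yiivv each time.
From YIIyiivvyiivvyiivvyiivv, 2 further steps: YIIyiivvyiivvyiivvyiivv → YIIyiivvyiivvyiivvyiivvyiivv → (answer).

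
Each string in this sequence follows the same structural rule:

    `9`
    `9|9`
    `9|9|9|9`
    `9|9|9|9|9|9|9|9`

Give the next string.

s(k+1) = s(k)·|·s(k) — each term doubles the last with '|' between the halves.
So the next term is two copies of 9|9|9|9|9|9|9|9 with '|' between the halves.

9|9|9|9|9|9|9|9|9|9|9|9|9|9|9|9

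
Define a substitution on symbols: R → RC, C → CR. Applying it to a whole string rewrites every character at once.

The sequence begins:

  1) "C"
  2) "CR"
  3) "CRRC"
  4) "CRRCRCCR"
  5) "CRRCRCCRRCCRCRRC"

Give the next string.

CRRCRCCRRCCRCRRCRCCRCRRCCRRCRCCR

Replace each of the 16 characters of CRRCRCCRRCCRCRRC in place — CR RC RC CR RC CR CR RC RC CR CR RC CR RC RC CR — and concatenate.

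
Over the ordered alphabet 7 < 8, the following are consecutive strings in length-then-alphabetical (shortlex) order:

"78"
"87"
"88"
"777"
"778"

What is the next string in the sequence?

787

Treat 778 as a base-2 numeral over the given alphabet and add one, carrying through any trailing 8's.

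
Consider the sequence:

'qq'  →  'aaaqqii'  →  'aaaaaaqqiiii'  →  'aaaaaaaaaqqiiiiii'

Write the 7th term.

Each term wraps the previous one in aaa on the left and ii on the right.
From aaaaaaaaaqqiiiiii, 3 further steps: aaaaaaaaaqqiiiiii → aaaaaaaaaaaaqqiiiiiiii → aaaaaaaaaaaaaaaqqiiiiiiiiii → (answer).

aaaaaaaaaaaaaaaaaaqqiiiiiiiiiiii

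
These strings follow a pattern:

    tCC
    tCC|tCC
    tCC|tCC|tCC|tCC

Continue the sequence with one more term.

tCC|tCC|tCC|tCC|tCC|tCC|tCC|tCC

Each string is two copies of the previous one joined by '|'.
So the next term is two copies of tCC|tCC|tCC|tCC with '|' between the halves.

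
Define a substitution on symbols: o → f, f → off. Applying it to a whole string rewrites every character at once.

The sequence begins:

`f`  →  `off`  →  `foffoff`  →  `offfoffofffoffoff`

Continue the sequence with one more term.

Applying the rule to each of the 17 symbols of offfoffofffoffoff gives the pieces f off off off f off off f off off off f off off f off off, which concatenate to the answer.

foffoffofffoffofffoffoffofffoffofffoffoff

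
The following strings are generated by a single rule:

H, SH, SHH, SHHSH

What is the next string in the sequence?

From term 3 onward, concatenate the last term with the second-to-last: SH·H = SHH, SHH·SH = SHHSH, …
The next term joins SHHSH and SHH.

SHHSHSHH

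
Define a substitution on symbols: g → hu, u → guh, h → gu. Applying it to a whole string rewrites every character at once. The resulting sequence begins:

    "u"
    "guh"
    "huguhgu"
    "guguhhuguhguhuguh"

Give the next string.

huguhhuguhguguguhhuguhguhuguhguguhhuguhgu

φ(guguhhuguhguhuguh) expands symbol-by-symbol to hu guh hu guh gu gu guh hu guh gu hu guh gu guh hu guh gu; joining the 17 pieces gives the next term.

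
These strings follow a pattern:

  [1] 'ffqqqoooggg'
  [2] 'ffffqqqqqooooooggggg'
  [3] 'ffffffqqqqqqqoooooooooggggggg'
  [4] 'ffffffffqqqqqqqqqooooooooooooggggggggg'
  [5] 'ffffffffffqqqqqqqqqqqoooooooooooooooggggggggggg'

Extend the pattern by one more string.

Term n consists of 2n f's, followed by 2n+1 q's, followed by 3n o's, followed by 2n+1 g's (n = 1, 2, …).
Setting n = 6 gives 12, 13, 18, 13 characters in each block.

ffffffffffffqqqqqqqqqqqqqooooooooooooooooooggggggggggggg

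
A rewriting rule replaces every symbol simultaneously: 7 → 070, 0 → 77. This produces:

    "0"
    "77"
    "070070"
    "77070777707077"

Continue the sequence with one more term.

07007077070770700700700707707077070070

φ(77070777707077) expands symbol-by-symbol to 070 070 77 070 77 070 070 070 070 77 070 77 070 070; joining the 14 pieces gives the next term.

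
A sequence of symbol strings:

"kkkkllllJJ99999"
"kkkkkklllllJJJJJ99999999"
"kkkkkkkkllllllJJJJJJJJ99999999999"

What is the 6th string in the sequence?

Term n consists of 2n+2 k's, followed by n+3 l's, followed by 3n-1 J's, followed by 3n+2 9's (n = 1, 2, …).
Setting n = 6 gives 14, 9, 17, 20 characters in each block.

kkkkkkkkkkkkkklllllllllJJJJJJJJJJJJJJJJJ99999999999999999999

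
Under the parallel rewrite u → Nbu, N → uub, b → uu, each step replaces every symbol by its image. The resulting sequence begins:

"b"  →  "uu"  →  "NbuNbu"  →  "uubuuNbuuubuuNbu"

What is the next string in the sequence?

NbuNbuuuNbuNbuuubuuNbuNbuNbuuuNbuNbuuubuuNbu

φ(uubuuNbuuubuuNbu) expands symbol-by-symbol to Nbu Nbu uu Nbu Nbu uub uu Nbu Nbu Nbu uu Nbu Nbu uub uu Nbu; joining the 16 pieces gives the next term.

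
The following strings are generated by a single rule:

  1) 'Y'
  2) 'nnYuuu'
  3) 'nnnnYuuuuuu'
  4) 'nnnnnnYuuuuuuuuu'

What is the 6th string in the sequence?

nnnnnnnnnnYuuuuuuuuuuuuuuu

s(k+1) = nn·s(k)·uuu, so each term gains nn as a prefix and uuu as a suffix.
From nnnnnnYuuuuuuuuu, 2 further steps: nnnnnnYuuuuuuuuu → nnnnnnnnYuuuuuuuuuuuu → (answer).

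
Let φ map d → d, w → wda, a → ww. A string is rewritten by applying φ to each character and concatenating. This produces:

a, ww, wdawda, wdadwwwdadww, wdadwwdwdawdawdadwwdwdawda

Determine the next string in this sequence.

wdadwwdwdawdadwdadwwwdadwwwdadwwdwdawdadwdadwwwdadww

φ(wdadwwdwdawdawdadwwdwdawda) expands symbol-by-symbol to wda d ww d wda wda d wda d ww wda d ww wda d ww d wda wda d wda d ww wda d ww; joining the 26 pieces gives the next term.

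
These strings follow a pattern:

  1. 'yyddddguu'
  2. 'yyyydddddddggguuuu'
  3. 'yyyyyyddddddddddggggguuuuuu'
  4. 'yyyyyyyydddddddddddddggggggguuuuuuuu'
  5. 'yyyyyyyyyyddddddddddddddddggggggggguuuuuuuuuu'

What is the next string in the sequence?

Term n consists of 2n y's, followed by 3n+1 d's, followed by 2n-1 g's, followed by 2n u's (n = 1, 2, …).
Setting n = 6 gives 12, 19, 11, 12 characters in each block.

yyyyyyyyyyyydddddddddddddddddddggggggggggguuuuuuuuuuuu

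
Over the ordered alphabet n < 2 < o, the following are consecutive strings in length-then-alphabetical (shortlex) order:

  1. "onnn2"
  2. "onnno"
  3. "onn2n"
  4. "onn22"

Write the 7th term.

onno2

Stepping forward 3 times from onn22: onn22 → onn2o → onnon, then the target.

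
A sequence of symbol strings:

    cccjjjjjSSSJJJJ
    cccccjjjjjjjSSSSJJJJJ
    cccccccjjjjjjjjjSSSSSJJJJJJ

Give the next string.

Term n consists of 2n-1 c's, followed by 2n+1 j's, followed by n+1 S's, followed by n+2 J's, where the shown terms are n = 2, 3, 4.
Setting n = 5 gives 9, 11, 6, 7 characters in each block.

cccccccccjjjjjjjjjjjSSSSSSJJJJJJJ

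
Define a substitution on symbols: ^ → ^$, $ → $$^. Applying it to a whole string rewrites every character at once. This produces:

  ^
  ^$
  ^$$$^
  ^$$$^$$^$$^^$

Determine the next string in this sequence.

^$$$^$$^$$^^$$$^$$^^$$$^$$^^$^$$$^

φ(^$$$^$$^$$^^$) expands symbol-by-symbol to ^$ $$^ $$^ $$^ ^$ $$^ $$^ ^$ $$^ $$^ ^$ ^$ $$^; joining the 13 pieces gives the next term.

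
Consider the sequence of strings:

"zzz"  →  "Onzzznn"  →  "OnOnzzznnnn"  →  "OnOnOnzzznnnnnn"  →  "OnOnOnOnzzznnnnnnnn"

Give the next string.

Each term wraps the previous one in On on the left and nn on the right.
Applying this once more to OnOnOnOnzzznnnnnnnn:

OnOnOnOnOnzzznnnnnnnnnn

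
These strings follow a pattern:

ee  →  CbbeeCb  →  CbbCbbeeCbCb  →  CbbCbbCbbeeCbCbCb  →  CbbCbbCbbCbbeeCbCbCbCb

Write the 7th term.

CbbCbbCbbCbbCbbCbbeeCbCbCbCbCbCb

Every step adds Cbb to the front and Cb to the end of the previous string.
From CbbCbbCbbCbbeeCbCbCbCb, 2 further steps: CbbCbbCbbCbbeeCbCbCbCb → CbbCbbCbbCbbCbbeeCbCbCbCbCb → (answer).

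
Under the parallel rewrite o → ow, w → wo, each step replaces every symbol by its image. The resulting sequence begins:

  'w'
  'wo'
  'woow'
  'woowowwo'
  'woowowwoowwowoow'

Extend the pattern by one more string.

φ(woowowwoowwowoow) expands symbol-by-symbol to wo ow ow wo ow wo wo ow ow wo wo ow wo ow ow wo; joining the 16 pieces gives the next term.

woowowwoowwowoowowwowoowwoowowwo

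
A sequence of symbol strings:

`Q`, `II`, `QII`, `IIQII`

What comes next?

This is a Fibonacci-style word recurrence s(k) = s(k−2)·s(k−1): e.g. Q·II = QII.
Continuing: QII · IIQII gives term 5.

QIIIIQII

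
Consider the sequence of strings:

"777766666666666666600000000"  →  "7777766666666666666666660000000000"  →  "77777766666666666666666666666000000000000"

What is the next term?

Term n consists of n+1 7's, followed by 4n+3 6's, followed by 2n+2 0's, where the shown terms are n = 3, 4, 5.
Setting n = 6 gives 7, 27, 14 characters in each block.

777777766666666666666666666666666600000000000000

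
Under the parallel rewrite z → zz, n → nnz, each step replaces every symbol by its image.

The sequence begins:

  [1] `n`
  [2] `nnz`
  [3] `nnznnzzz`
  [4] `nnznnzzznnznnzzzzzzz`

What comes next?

nnznnzzznnznnzzzzzzznnznnzzznnznnzzzzzzzzzzzzzzz

Applying the rule to each of the 20 symbols of nnznnzzznnznnzzzzzzz gives the pieces nnz nnz zz nnz nnz zz zz zz nnz nnz zz nnz nnz zz zz zz zz zz zz zz, which concatenate to the answer.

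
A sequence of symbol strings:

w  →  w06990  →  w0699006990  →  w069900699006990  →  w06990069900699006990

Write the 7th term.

The strings grow by a fixed suffix 06990 each time.
From w06990069900699006990, 2 further steps: w06990069900699006990 → w0699006990069900699006990 → (answer).

w069900699006990069900699006990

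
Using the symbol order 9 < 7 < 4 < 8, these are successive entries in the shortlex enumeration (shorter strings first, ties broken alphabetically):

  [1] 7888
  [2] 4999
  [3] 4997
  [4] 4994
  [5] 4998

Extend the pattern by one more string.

Find the rightmost character of 4998 below 8, bump it to the next letter, and reset everything to its right to 9.

4979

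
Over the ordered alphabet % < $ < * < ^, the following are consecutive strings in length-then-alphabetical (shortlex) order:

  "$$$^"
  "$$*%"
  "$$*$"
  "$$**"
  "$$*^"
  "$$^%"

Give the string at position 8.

Advancing 2 positions from $$^% through $$^% → $$^$ reaches term 8.

$$^*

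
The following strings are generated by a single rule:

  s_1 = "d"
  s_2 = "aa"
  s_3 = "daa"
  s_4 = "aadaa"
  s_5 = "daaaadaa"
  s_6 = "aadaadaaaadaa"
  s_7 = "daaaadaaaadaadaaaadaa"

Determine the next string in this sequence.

This is a Fibonacci-style word recurrence s(k) = s(k−2)·s(k−1): e.g. d·aa = daa.
So term 8 is aadaadaaaadaa·daaaadaaaadaadaaaadaa.

aadaadaaaadaadaaaadaaaadaadaaaadaa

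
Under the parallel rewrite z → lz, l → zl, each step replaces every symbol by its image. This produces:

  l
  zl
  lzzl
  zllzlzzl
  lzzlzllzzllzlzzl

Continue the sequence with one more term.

Rewriting the 16 symbols of lzzlzllzzllzlzzl one by one yields zl lz lz zl lz zl zl lz lz zl zl lz zl lz lz zl; concatenated:

zllzlzzllzzlzllzlzzlzllzzllzlzzl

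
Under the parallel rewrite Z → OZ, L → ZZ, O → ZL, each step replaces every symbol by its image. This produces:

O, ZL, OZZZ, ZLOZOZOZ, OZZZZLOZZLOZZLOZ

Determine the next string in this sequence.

φ(OZZZZLOZZLOZZLOZ) expands symbol-by-symbol to ZL OZ OZ OZ OZ ZZ ZL OZ OZ ZZ ZL OZ OZ ZZ ZL OZ; joining the 16 pieces gives the next term.

ZLOZOZOZOZZZZLOZOZZZZLOZOZZZZLOZ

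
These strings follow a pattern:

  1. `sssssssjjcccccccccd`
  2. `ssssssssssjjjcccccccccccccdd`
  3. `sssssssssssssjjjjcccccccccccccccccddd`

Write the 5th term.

sssssssssssssssssssjjjjjjcccccccccccccccccccccccccddddd

Reading off run lengths: s runs 7, 10, 13; j runs 2, 3, 4; c runs 9, 13, 17; d runs 1, 2, 3 — each is linear in n, where the shown terms are n = 2, 3, 4.
For term 5, n = 6, so the run lengths are 19, 6, 25, 5.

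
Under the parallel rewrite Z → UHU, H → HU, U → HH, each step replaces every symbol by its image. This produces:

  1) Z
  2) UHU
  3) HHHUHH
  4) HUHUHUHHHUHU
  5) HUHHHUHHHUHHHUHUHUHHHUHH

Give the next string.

HUHHHUHUHUHHHUHUHUHHHUHUHUHHHUHHHUHHHUHUHUHHHUHU

φ(HUHHHUHHHUHHHUHUHUHHHUHH) expands symbol-by-symbol to HU HH HU HU HU HH HU HU HU HH HU HU HU HH HU HH HU HH HU HU HU HH HU HU; joining the 24 pieces gives the next term.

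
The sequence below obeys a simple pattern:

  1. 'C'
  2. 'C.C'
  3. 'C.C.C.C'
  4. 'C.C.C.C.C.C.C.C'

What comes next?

C.C.C.C.C.C.C.C.C.C.C.C.C.C.C.C

Every step duplicates the string with '.' between the halves.
One more doubling of C.C.C.C.C.C.C.C gives the answer.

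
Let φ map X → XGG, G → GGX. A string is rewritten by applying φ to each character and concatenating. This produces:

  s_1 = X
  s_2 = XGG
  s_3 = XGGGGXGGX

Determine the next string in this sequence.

Rewriting each symbol of XGGGGXGGX: X→XGG, G→GGX, G→GGX, G→GGX, G→GGX, X→XGG, G→GGX, G→GGX, X→XGG, which concatenates to XGG GGX GGX GGX GGX XGG GGX GGX XGG.

XGGGGXGGXGGXGGXXGGGGXGGXXGG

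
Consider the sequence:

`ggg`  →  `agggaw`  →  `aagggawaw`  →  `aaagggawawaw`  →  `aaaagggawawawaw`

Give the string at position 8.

Each term wraps the previous one in a on the left and aw on the right.
From aaaagggawawawaw, 3 further steps: aaaagggawawawaw → aaaaagggawawawawaw → aaaaaagggawawawawawaw → (answer).

aaaaaaagggawawawawawawaw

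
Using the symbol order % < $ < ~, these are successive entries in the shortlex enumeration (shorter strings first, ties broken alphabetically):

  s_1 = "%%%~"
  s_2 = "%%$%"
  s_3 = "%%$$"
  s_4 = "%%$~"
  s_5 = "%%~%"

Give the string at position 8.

Stepping forward 3 times from %%~%: %%~% → %%~$ → %%~~, then the target.

%$%%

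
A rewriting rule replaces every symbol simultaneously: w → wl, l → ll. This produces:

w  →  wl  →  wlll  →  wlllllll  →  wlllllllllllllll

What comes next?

Rewriting the 16 symbols of wlllllllllllllll one by one yields wl ll ll ll ll ll ll ll ll ll ll ll ll ll ll ll; concatenated:

wlllllllllllllllllllllllllllllll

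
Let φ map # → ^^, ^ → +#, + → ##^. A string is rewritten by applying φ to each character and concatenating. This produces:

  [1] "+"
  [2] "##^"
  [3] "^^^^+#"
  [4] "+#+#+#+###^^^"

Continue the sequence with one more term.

Rewriting the 13 symbols of +#+#+#+###^^^ one by one yields ##^ ^^ ##^ ^^ ##^ ^^ ##^ ^^ ^^ ^^ +# +# +#; concatenated:

##^^^##^^^##^^^##^^^^^^^+#+#+#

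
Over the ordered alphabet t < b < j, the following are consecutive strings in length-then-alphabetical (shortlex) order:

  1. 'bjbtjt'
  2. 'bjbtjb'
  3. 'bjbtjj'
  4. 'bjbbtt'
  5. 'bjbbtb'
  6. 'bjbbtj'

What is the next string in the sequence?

Treat bjbbtj as a base-3 numeral over the given alphabet and add one, carrying through any trailing j's.

bjbbbt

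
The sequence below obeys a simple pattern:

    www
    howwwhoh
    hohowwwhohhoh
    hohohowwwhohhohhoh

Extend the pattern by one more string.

s(k+1) = ho·s(k)·hoh, so each term gains ho as a prefix and hoh as a suffix.
Applying this once more to hohohowwwhohhohhoh:

hohohohowwwhohhohhohhoh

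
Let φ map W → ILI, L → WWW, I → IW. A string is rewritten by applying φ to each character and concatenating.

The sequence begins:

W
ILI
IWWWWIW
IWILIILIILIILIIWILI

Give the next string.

Rewriting the 19 symbols of IWILIILIILIILIIWILI one by one yields IW ILI IW WWW IW IW WWW IW IW WWW IW IW WWW IW IW ILI IW WWW IW; concatenated:

IWILIIWWWWIWIWWWWIWIWWWWIWIWWWWIWIWILIIWWWWIW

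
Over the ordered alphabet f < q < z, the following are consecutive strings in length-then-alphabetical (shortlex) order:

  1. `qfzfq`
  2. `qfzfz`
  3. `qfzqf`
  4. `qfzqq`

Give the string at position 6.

Stepping forward 2 times from qfzqq: qfzqq → qfzqz, then the target.

qfzzf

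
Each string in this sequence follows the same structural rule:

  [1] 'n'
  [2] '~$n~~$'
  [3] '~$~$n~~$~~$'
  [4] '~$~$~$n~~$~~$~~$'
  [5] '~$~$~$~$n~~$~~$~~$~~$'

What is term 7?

Each term wraps the previous one in ~$ on the left and ~~$ on the right.
From ~$~$~$~$n~~$~~$~~$~~$, 2 further steps: ~$~$~$~$n~~$~~$~~$~~$ → ~$~$~$~$~$n~~$~~$~~$~~$~~$ → (answer).

~$~$~$~$~$~$n~~$~~$~~$~~$~~$~~$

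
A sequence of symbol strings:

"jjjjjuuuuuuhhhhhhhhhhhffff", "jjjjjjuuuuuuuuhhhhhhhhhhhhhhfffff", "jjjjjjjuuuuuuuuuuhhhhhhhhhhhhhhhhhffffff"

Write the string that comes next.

jjjjjjjjuuuuuuuuuuuuhhhhhhhhhhhhhhhhhhhhfffffff

Reading off run lengths: j runs 5, 6, 7; u runs 6, 8, 10; h runs 11, 14, 17; f runs 4, 5, 6 — each is linear in n, where the shown terms are n = 3, 4, 5.
At n = 6 the blocks have lengths 8, 12, 20, 7.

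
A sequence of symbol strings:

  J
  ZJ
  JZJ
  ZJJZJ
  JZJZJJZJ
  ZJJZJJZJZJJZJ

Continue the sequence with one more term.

JZJZJJZJZJJZJJZJZJJZJ

From term 3 onward, concatenate the second-to-last term with the last: J·ZJ = JZJ, ZJ·JZJ = ZJJZJ, …
Continuing: JZJZJJZJ · ZJJZJJZJZJJZJ gives term 7.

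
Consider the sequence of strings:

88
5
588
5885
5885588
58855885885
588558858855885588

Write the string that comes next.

From term 3 onward, concatenate the last term with the second-to-last: 5·88 = 588, 588·5 = 5885, …
The next term joins 588558858855885588 and 58855885885.

58855885885588558858855885885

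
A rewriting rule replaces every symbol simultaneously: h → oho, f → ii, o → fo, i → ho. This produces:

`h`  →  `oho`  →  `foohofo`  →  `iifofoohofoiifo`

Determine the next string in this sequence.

Rewriting the 15 symbols of iifofoohofoiifo one by one yields ho ho ii fo ii fo fo oho fo ii fo ho ho ii fo; concatenated:

hohoiifoiifofoohofoiifohohoiifo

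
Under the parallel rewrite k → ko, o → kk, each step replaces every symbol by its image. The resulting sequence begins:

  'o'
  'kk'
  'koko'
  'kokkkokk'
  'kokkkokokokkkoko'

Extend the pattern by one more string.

kokkkokokokkkokkkokkkokokokkkokk

φ(kokkkokokokkkoko) expands symbol-by-symbol to ko kk ko ko ko kk ko kk ko kk ko ko ko kk ko kk; joining the 16 pieces gives the next term.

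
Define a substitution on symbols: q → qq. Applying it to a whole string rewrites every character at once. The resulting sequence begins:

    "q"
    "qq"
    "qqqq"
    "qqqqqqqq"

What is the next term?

Apply φ to qqqqqqqq symbol by symbol: q→qq, q→qq, q→qq, q→qq, q→qq, q→qq, q→qq, q→qq; joined: qq qq qq qq qq qq qq qq.

qqqqqqqqqqqqqqqq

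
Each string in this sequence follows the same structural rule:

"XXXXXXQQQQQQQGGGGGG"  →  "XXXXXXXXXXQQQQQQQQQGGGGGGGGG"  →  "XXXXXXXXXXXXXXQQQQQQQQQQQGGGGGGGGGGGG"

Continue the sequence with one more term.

Term n consists of 4n-2 X's, followed by 2n+3 Q's, followed by 3n G's, where the shown terms are n = 2, 3, 4.
For the next term, n = 5, so the run lengths are 18, 13, 15.

XXXXXXXXXXXXXXXXXXQQQQQQQQQQQQQGGGGGGGGGGGGGGG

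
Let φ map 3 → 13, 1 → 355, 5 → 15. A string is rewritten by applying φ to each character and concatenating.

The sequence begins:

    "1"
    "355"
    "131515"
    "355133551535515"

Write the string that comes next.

131515355131315153551513151535515

Applying the rule to each of the 15 symbols of 355133551535515 gives the pieces 13 15 15 355 13 13 15 15 355 15 13 15 15 355 15, which concatenate to the answer.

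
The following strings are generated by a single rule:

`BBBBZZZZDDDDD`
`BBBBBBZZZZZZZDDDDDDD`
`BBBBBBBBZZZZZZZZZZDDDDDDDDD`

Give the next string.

BBBBBBBBBBZZZZZZZZZZZZZDDDDDDDDDDD

The n-th term is 2n B's then 3n-2 Z's then 2n+1 D's, where the shown terms are n = 2, 3, 4.
For the next term, n = 5, so the run lengths are 10, 13, 11.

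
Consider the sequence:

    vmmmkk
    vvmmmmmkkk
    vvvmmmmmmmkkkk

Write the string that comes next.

Term n consists of n-1 v's, followed by 2n-1 m's, followed by n k's, where the shown terms are n = 2, 3, 4.
For the next term, n = 5, so the run lengths are 4, 9, 5.

vvvvmmmmmmmmmkkkkk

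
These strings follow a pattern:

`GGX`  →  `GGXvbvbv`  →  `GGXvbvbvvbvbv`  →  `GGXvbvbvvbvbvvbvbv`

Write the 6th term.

Each term is the previous one with vbvbv appended.
From GGXvbvbvvbvbvvbvbv, 2 further steps: GGXvbvbvvbvbvvbvbv → GGXvbvbvvbvbvvbvbvvbvbv → (answer).

GGXvbvbvvbvbvvbvbvvbvbvvbvbv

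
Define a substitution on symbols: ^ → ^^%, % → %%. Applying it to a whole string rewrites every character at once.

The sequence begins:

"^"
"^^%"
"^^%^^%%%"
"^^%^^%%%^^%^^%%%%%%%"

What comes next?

Rewriting the 20 symbols of ^^%^^%%%^^%^^%%%%%%% one by one yields ^^% ^^% %% ^^% ^^% %% %% %% ^^% ^^% %% ^^% ^^% %% %% %% %% %% %% %%; concatenated:

^^%^^%%%^^%^^%%%%%%%^^%^^%%%^^%^^%%%%%%%%%%%%%%%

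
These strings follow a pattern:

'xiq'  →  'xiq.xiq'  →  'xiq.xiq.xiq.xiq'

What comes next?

s(k+1) = s(k)·.·s(k) — each term doubles the last with '.' between the halves.
Doubling xiq.xiq.xiq.xiq with '.' between the halves:

xiq.xiq.xiq.xiq.xiq.xiq.xiq.xiq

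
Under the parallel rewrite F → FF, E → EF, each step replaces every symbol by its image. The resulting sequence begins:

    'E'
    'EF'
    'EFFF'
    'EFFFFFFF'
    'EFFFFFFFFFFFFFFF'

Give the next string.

Rewriting the 16 symbols of EFFFFFFFFFFFFFFF one by one yields EF FF FF FF FF FF FF FF FF FF FF FF FF FF FF FF; concatenated:

EFFFFFFFFFFFFFFFFFFFFFFFFFFFFFFF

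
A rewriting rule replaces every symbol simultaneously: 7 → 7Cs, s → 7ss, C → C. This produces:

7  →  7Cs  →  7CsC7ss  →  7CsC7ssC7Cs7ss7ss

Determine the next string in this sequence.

Rewriting the 17 symbols of 7CsC7ssC7Cs7ss7ss one by one yields 7Cs C 7ss C 7Cs 7ss 7ss C 7Cs C 7ss 7Cs 7ss 7ss 7Cs 7ss 7ss; concatenated:

7CsC7ssC7Cs7ss7ssC7CsC7ss7Cs7ss7ss7Cs7ss7ss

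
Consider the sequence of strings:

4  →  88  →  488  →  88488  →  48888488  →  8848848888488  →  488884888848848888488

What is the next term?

From term 3 onward, concatenate the second-to-last term with the last: 4·88 = 488, 88·488 = 88488, …
The next term joins 8848848888488 and 488884888848848888488.

8848848888488488884888848848888488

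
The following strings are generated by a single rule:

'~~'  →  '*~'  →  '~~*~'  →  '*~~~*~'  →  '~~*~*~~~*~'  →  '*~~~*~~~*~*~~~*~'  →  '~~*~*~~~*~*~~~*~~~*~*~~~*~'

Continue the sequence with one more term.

*~~~*~~~*~*~~~*~~~*~*~~~*~*~~~*~~~*~*~~~*~

Each term (from the third on) is the two preceding terms concatenated in order: term 3 = ~~·*~ = ~~*~.
The next term joins *~~~*~~~*~*~~~*~ and ~~*~*~~~*~*~~~*~~~*~*~~~*~.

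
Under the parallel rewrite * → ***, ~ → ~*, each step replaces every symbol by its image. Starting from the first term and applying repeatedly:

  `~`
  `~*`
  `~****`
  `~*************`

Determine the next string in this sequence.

Rewriting the 14 symbols of ~************* one by one yields ~* *** *** *** *** *** *** *** *** *** *** *** *** ***; concatenated:

~****************************************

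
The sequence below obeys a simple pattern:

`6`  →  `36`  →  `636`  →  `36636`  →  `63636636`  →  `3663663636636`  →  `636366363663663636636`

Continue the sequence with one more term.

From term 3 onward, concatenate the second-to-last term with the last: 6·36 = 636, 36·636 = 36636, …
So term 8 is 3663663636636·636366363663663636636.

3663663636636636366363663663636636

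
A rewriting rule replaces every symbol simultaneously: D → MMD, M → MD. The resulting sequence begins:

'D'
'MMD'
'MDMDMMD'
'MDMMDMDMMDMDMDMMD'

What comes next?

Rewriting the 17 symbols of MDMMDMDMMDMDMDMMD one by one yields MD MMD MD MD MMD MD MMD MD MD MMD MD MMD MD MMD MD MD MMD; concatenated:

MDMMDMDMDMMDMDMMDMDMDMMDMDMMDMDMMDMDMDMMD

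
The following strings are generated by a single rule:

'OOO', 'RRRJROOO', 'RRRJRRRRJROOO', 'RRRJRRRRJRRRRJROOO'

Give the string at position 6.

Every step adds RRRJR at the front: s(k+1) = RRRJR·s(k).
From RRRJRRRRJRRRRJROOO, 2 further steps: RRRJRRRRJRRRRJROOO → RRRJRRRRJRRRRJRRRRJROOO → (answer).

RRRJRRRRJRRRRJRRRRJRRRRJROOO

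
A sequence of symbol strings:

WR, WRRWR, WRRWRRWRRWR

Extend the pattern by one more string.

WRRWRRWRRWRRWRRWRRWRRWR

Every step duplicates the string with 'R' between the halves.
One more doubling of WRRWRRWRRWR gives the answer.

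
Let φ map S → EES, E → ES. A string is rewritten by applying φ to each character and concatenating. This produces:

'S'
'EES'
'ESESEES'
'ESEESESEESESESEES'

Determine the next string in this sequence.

ESEESESESEESESEESESESEESESEESESEESESESEES

Applying the rule to each of the 17 symbols of ESEESESEESESESEES gives the pieces ES EES ES ES EES ES EES ES ES EES ES EES ES EES ES ES EES, which concatenate to the answer.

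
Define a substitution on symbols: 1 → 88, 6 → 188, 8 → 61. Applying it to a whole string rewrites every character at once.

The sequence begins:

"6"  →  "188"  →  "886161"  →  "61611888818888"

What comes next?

Rewriting the 14 symbols of 61611888818888 one by one yields 188 88 188 88 88 61 61 61 61 88 61 61 61 61; concatenated:

188881888888616161618861616161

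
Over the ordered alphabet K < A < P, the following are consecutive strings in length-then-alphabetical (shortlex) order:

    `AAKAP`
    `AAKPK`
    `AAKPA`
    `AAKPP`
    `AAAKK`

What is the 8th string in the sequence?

Stepping forward 3 times from AAAKK: AAAKK → AAAKA → AAAKP, then the target.

AAAAK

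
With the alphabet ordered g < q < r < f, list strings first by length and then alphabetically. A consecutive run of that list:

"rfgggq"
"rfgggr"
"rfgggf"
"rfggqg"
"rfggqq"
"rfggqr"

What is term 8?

Continuing the enumeration 2 steps past rfggqr: rfggqr → rfggqf → (answer).

rfggrg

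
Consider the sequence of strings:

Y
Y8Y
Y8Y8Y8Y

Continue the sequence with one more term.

Each string is two copies of the previous one joined by '8'.
One more doubling of Y8Y8Y8Y gives the answer.

Y8Y8Y8Y8Y8Y8Y8Y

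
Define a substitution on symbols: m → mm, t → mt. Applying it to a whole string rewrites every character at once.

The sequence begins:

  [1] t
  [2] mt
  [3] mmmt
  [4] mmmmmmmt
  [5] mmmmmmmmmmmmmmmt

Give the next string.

Applying the rule to each of the 16 symbols of mmmmmmmmmmmmmmmt gives the pieces mm mm mm mm mm mm mm mm mm mm mm mm mm mm mm mt, which concatenate to the answer.

mmmmmmmmmmmmmmmmmmmmmmmmmmmmmmmt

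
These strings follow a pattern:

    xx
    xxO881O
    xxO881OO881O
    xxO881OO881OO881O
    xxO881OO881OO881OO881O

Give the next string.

The strings grow by a fixed suffix O881O each time.
So the next term is xxO881OO881OO881OO881O·O881O.

xxO881OO881OO881OO881OO881O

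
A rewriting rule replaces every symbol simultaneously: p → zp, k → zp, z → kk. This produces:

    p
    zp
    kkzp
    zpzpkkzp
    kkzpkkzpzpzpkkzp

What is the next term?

zpzpkkzpzpzpkkzpkkzpkkzpzpzpkkzp

Applying the rule to each of the 16 symbols of kkzpkkzpzpzpkkzp gives the pieces zp zp kk zp zp zp kk zp kk zp kk zp zp zp kk zp, which concatenate to the answer.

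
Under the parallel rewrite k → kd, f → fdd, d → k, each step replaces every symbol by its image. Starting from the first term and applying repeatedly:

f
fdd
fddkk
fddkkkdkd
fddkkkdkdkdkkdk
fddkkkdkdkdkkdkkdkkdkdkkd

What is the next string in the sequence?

fddkkkdkdkdkkdkkdkkdkdkkdkdkkdkdkkdkkdkdk

Applying the rule to each of the 25 symbols of fddkkkdkdkdkkdkkdkkdkdkkd gives the pieces fdd k k kd kd kd k kd k kd k kd kd k kd kd k kd kd k kd k kd kd k, which concatenate to the answer.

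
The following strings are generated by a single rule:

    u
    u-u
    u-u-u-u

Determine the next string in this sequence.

Each string is two copies of the previous one joined by '-'.
One more doubling of u-u-u-u gives the answer.

u-u-u-u-u-u-u-u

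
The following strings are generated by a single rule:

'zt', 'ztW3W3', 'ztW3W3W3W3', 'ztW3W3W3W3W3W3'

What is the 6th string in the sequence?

ztW3W3W3W3W3W3W3W3W3W3

The strings grow by a fixed suffix W3W3 each time.
From ztW3W3W3W3W3W3, 2 further steps: ztW3W3W3W3W3W3 → ztW3W3W3W3W3W3W3W3 → (answer).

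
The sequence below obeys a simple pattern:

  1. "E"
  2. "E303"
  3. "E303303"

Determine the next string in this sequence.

E303303303

Every step adds 303 to the end: s(k+1) = s(k)·303.
So the next term is E303303·303.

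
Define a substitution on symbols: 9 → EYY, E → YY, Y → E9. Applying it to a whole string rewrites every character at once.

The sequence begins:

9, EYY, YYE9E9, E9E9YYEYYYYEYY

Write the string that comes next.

φ(E9E9YYEYYYYEYY) expands symbol-by-symbol to YY EYY YY EYY E9 E9 YY E9 E9 E9 E9 YY E9 E9; joining the 14 pieces gives the next term.

YYEYYYYEYYE9E9YYE9E9E9E9YYE9E9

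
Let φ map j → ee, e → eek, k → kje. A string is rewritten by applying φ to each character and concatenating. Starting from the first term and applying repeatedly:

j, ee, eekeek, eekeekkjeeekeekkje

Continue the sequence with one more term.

eekeekkjeeekeekkjekjeeeeekeekeekkjeeekeekkjekjeeeeek

Applying the rule to each of the 18 symbols of eekeekkjeeekeekkje gives the pieces eek eek kje eek eek kje kje ee eek eek eek kje eek eek kje kje ee eek, which concatenate to the answer.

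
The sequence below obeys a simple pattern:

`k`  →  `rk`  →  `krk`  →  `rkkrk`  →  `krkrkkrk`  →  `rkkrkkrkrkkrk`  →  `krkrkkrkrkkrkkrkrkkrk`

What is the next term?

rkkrkkrkrkkrkkrkrkkrkrkkrkkrkrkkrk

Each term (from the third on) is the two preceding terms concatenated in order: term 3 = k·rk = krk.
The next term joins rkkrkkrkrkkrk and krkrkkrkrkkrkkrkrkkrk.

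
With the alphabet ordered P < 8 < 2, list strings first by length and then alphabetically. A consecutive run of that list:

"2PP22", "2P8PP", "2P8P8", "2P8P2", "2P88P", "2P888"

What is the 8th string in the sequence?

Continuing the enumeration 2 steps past 2P888: 2P888 → 2P882 → (answer).

2P82P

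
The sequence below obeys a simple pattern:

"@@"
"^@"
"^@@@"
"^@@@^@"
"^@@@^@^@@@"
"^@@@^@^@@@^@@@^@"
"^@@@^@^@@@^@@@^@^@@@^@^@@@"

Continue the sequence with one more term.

^@@@^@^@@@^@@@^@^@@@^@^@@@^@@@^@^@@@^@@@^@

Each term (from the third on) is the previous term followed by the one before it: term 3 = ^@·@@ = ^@@@.
Continuing: ^@@@^@^@@@^@@@^@^@@@^@^@@@ · ^@@@^@^@@@^@@@^@ gives term 8.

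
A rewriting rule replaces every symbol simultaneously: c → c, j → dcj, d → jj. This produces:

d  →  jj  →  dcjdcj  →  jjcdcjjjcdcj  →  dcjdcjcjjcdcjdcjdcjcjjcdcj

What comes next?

jjcdcjjjcdcjcdcjdcjcjjcdcjjjcdcjjjcdcjcdcjdcjcjjcdcj

φ(dcjdcjcjjcdcjdcjdcjcjjcdcj) expands symbol-by-symbol to jj c dcj jj c dcj c dcj dcj c jj c dcj jj c dcj jj c dcj c dcj dcj c jj c dcj; joining the 26 pieces gives the next term.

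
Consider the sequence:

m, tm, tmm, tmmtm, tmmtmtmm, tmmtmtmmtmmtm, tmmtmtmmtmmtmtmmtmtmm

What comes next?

tmmtmtmmtmmtmtmmtmtmmtmmtmtmmtmmtm

From term 3 onward, concatenate the last term with the second-to-last: tm·m = tmm, tmm·tm = tmmtm, …
Continuing: tmmtmtmmtmmtmtmmtmtmm · tmmtmtmmtmmtm gives term 8.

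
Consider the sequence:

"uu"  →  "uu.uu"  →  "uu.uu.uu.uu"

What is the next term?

Every step duplicates the string with '.' between the halves.
So the next term is two copies of uu.uu.uu.uu with '.' between the halves.

uu.uu.uu.uu.uu.uu.uu.uu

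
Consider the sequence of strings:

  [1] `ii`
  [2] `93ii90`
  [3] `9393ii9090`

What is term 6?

Every step adds 93 to the front and 90 to the end of the previous string.
From 9393ii9090, 3 further steps: 9393ii9090 → 939393ii909090 → 93939393ii90909090 → (answer).

9393939393ii9090909090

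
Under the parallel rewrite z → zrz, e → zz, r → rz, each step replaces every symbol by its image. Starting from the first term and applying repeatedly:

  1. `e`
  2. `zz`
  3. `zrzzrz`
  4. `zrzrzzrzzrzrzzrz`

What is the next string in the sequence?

zrzrzzrzrzzrzzrzrzzrzzrzrzzrzrzzrzzrzrzzrz

φ(zrzrzzrzzrzrzzrz) expands symbol-by-symbol to zrz rz zrz rz zrz zrz rz zrz zrz rz zrz rz zrz zrz rz zrz; joining the 16 pieces gives the next term.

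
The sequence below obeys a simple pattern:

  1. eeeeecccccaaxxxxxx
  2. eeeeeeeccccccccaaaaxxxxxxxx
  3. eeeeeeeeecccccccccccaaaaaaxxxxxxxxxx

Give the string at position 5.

eeeeeeeeeeeeecccccccccccccccccaaaaaaaaaaxxxxxxxxxxxxxx

Reading off run lengths: e runs 5, 7, 9; c runs 5, 8, 11; a runs 2, 4, 6; x runs 6, 8, 10 — each is linear in n, where the shown terms are n = 2, 3, 4.
Setting n = 6 gives 13, 17, 10, 14 characters in each block.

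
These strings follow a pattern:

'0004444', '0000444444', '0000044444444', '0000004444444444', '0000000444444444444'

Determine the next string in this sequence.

The n-th term is n+1 0's then 2n 4's, where the shown terms are n = 2, 3, 4, 5, 6.
At n = 7 the blocks have lengths 8, 14.

0000000044444444444444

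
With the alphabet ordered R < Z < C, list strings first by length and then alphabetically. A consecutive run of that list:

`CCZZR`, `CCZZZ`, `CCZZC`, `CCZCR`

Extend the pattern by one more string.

The successor of CCZCR increments the rightmost position that isn't already C and resets every position after it to R.

CCZCZ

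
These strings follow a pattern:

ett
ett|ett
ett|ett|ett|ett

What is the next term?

ett|ett|ett|ett|ett|ett|ett|ett

s(k+1) = s(k)·|·s(k) — each term doubles the last with '|' between the halves.
One more doubling of ett|ett|ett|ett gives the answer.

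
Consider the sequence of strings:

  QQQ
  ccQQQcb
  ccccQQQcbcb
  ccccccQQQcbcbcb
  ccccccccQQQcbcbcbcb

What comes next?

s(k+1) = cc·s(k)·cb, so each term gains cc as a prefix and cb as a suffix.
One more step from ccccccccQQQcbcbcbcb gives the answer.

ccccccccccQQQcbcbcbcbcb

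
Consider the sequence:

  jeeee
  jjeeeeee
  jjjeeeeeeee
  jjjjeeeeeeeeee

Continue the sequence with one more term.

Term n consists of n-1 j's, followed by 2n e's, where the shown terms are n = 2, 3, 4, 5.
At n = 6 the blocks have lengths 5, 12.

jjjjjeeeeeeeeeeee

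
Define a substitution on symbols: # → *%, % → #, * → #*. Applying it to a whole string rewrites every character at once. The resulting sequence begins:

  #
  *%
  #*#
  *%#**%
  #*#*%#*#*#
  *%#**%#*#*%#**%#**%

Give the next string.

φ(*%#**%#*#*%#**%#**%) expands symbol-by-symbol to #* # *% #* #* # *% #* *% #* # *% #* #* # *% #* #* #; joining the 19 pieces gives the next term.

#*#*%#*#*#*%#**%#*#*%#*#*#*%#*#*#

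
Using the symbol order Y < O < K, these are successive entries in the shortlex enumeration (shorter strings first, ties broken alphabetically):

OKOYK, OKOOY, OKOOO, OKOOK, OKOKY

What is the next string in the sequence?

OKOKO

Find the rightmost character of OKOKY below K, bump it to the next letter, and reset everything to its right to Y.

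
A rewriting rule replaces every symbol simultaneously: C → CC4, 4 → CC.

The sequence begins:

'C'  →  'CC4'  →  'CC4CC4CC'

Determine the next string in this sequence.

CC4CC4CCCC4CC4CCCC4CC4

Apply φ to CC4CC4CC symbol by symbol: C→CC4, C→CC4, 4→CC, C→CC4, C→CC4, 4→CC, C→CC4, C→CC4; joined: CC4 CC4 CC CC4 CC4 CC CC4 CC4.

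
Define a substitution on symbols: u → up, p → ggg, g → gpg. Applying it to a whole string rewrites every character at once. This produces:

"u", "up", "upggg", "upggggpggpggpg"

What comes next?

Applying the rule to each of the 14 symbols of upggggpggpggpg gives the pieces up ggg gpg gpg gpg gpg ggg gpg gpg ggg gpg gpg ggg gpg, which concatenate to the answer.

upggggpggpggpggpgggggpggpgggggpggpgggggpg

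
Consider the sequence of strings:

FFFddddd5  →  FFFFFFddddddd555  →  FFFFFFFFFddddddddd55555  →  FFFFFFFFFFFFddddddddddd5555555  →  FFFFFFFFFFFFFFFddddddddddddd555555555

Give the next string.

FFFFFFFFFFFFFFFFFFddddddddddddddd55555555555

Reading off run lengths: F runs 3, 6, 9, 12, 15; d runs 5, 7, 9, 11, 13; 5 runs 1, 3, 5, 7, 9 — each is linear in n (n = 1, 2, …).
For the next term, n = 6, so the run lengths are 18, 15, 11.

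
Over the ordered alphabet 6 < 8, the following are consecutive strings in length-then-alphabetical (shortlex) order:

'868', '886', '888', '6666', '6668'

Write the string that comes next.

The successor of 6668 increments the rightmost position that isn't already 8 and resets every position after it to 6.

6686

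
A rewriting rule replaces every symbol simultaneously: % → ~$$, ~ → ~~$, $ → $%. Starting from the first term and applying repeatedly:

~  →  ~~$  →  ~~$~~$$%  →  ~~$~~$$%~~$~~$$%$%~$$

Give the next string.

~~$~~$$%~~$~~$$%$%~$$~~$~~$$%~~$~~$$%$%~$$$%~$$~~$$%$%

φ(~~$~~$$%~~$~~$$%$%~$$) expands symbol-by-symbol to ~~$ ~~$ $% ~~$ ~~$ $% $% ~$$ ~~$ ~~$ $% ~~$ ~~$ $% $% ~$$ $% ~$$ ~~$ $% $%; joining the 21 pieces gives the next term.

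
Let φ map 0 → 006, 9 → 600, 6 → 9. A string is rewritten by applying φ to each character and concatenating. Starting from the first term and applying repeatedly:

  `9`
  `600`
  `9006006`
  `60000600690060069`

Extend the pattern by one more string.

φ(60000600690060069) expands symbol-by-symbol to 9 006 006 006 006 9 006 006 9 600 006 006 9 006 006 9 600; joining the 17 pieces gives the next term.

90060060060069006006960000600690060069600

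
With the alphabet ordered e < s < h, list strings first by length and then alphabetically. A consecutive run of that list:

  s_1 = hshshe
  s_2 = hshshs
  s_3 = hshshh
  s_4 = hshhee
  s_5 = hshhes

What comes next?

hshheh

Find the rightmost character of hshhes below h, bump it to the next letter, and reset everything to its right to e.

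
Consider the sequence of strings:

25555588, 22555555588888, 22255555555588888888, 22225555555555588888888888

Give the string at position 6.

22222255555555555555588888888888888888

Each string has the form 2^{n} 5^{2n+3} 8^{3n-1} (n = 1, 2, …).
At n = 6 the blocks have lengths 6, 15, 17.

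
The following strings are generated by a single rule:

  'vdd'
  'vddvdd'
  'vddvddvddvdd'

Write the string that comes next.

Every step duplicates the string.
One more doubling of vddvddvddvdd gives the answer.

vddvddvddvddvddvddvddvdd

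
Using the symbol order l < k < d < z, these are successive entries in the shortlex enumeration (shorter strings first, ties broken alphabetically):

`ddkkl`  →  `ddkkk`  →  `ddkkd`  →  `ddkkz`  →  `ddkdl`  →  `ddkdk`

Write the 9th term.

Advancing 3 positions from ddkdk through ddkdk → ddkdd → ddkdz reaches term 9.

ddkzl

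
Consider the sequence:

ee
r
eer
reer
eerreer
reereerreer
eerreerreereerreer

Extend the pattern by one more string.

reereerreereerreerreereerreer

From term 3 onward, concatenate the second-to-last term with the last: ee·r = eer, r·eer = reer, …
Continuing: reereerreer · eerreerreereerreer gives term 8.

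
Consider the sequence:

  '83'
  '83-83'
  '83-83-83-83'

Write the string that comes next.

Each string is two copies of the previous one joined by '-'.
One more doubling of 83-83-83-83 gives the answer.

83-83-83-83-83-83-83-83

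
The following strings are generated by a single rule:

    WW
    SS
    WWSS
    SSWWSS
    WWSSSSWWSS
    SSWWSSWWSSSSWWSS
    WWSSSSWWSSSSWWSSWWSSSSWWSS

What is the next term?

From term 3 onward, concatenate the second-to-last term with the last: WW·SS = WWSS, SS·WWSS = SSWWSS, …
The next term joins SSWWSSWWSSSSWWSS and WWSSSSWWSSSSWWSSWWSSSSWWSS.

SSWWSSWWSSSSWWSSWWSSSSWWSSSSWWSSWWSSSSWWSS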